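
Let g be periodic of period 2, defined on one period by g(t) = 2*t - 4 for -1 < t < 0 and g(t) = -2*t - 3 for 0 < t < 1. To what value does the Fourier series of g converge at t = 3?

-11/2

t = 3 differs from t = 1 by 1 full period(s), and the series is 2-periodic.
At t = 1 the one-sided limits are g(1^-) = -5 and g(1^+) = -6.
By Dirichlet's theorem the series converges to their average, [(-5) + (-6)]/2 = -11/2.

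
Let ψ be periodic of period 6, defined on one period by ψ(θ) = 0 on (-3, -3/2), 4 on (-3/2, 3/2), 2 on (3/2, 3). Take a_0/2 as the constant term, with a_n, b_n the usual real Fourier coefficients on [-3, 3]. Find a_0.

5

a_0 = 1/3 ∫_{-3}^{3} ψ(θ) dθ = 1/3 · (15) = 5.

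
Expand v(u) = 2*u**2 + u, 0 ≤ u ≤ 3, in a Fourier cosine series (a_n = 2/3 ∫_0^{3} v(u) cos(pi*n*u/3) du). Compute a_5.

-84/(25*pi**2)

a_5 = 2/3 ∫_0^{3} (2*u**2 + u) cos(5*pi*u/3) du.
Integrating by parts twice (tabular method), an antiderivative of (2*u**2 + u) cos(5*pi*u/3) is 6*u**2*sin(5*pi*u/3)/(5*pi) + 3*u*sin(5*pi*u/3)/(5*pi) + 36*u*cos(5*pi*u/3)/(25*pi**2) - 108*sin(5*pi*u/3)/(125*pi**3) + 9*cos(5*pi*u/3)/(25*pi**2); evaluating from 0 to 3: ∫_{0}^{3} (2*u**2 + u) cos(5*pi*u/3) du = (-117/(25*pi**2)) - (9/(25*pi**2)) = -126/(25*pi**2).
Hence a_5 = (2/3)·(-126/(25*pi**2)) = -84/(25*pi**2).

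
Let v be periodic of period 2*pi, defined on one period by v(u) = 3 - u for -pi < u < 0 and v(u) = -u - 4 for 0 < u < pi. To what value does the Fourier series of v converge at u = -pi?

-1/2

u = -pi differs from u = pi by -1 full period(s), and the series is 2*pi-periodic.
At u = pi the one-sided limits are v(pi^-) = -4 - pi and v(pi^+) = 3 + pi.
By Dirichlet's theorem the series converges to their average, [(-4 - pi) + (3 + pi)]/2 = -1/2.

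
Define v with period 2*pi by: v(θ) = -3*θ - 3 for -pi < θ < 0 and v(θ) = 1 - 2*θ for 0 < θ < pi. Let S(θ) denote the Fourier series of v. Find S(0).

At θ = 0 the one-sided limits are v(0^-) = -3 and v(0^+) = 1.
By Dirichlet's theorem the series converges to their average, [(-3) + (1)]/2 = -1.

-1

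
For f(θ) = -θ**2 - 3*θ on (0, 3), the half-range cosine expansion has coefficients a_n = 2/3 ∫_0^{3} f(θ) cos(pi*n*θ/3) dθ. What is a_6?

-1/pi**2

a_6 = 2/3 ∫_0^{3} (-θ**2 - 3*θ) cos(2*pi*θ) dθ.
Integrating by parts twice (tabular method), an antiderivative of (-θ**2 - 3*θ) cos(2*pi*θ) is -θ**2*sin(2*pi*θ)/(2*pi) - 3*θ*sin(2*pi*θ)/(2*pi) - θ*cos(2*pi*θ)/(2*pi**2) + sin(2*pi*θ)/(4*pi**3) - 3*cos(2*pi*θ)/(4*pi**2); evaluating from 0 to 3: ∫_{0}^{3} (-θ**2 - 3*θ) cos(2*pi*θ) dθ = (-9/(4*pi**2)) - (-3/(4*pi**2)) = -3/(2*pi**2).
Hence a_6 = (2/3)·(-3/(2*pi**2)) = -1/pi**2.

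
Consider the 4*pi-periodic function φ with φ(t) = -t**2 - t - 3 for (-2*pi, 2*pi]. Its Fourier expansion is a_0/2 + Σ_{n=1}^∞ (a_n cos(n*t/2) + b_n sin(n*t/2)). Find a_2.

-4

a_2 = (1/(2*pi)) ∫_{-2*pi}^{2*pi} φ(t) cos(t) dt.
Integrating by parts twice (tabular method), an antiderivative of (-t**2 - t - 3) cos(t) is -t**2*sin(t) - t*sin(t) - 2*t*cos(t) - sin(t) - cos(t); evaluating from -2*pi to 2*pi: ∫_{-2*pi}^{2*pi} (-t**2 - t - 3) cos(t) dt = (-4*pi - 1) - (-1 + 4*pi) = -8*pi.
Hence a_2 = (1/(2*pi))·(-8*pi) = -4.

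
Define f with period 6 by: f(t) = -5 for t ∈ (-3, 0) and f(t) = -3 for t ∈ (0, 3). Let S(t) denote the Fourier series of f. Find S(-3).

-4

At t = -3 the one-sided limits are f(-3^-) = -3 and f(-3^+) = -5.
By Dirichlet's theorem the series converges to their average, [(-3) + (-5)]/2 = -4.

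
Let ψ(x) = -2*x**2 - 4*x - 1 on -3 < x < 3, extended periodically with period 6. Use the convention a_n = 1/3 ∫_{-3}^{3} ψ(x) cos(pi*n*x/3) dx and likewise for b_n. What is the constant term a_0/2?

a_0 = 1/3 ∫_{-3}^{3} ψ(x) dx = 1/3 · (-42) = -14.
So the constant term a_0/2 = -7.

-7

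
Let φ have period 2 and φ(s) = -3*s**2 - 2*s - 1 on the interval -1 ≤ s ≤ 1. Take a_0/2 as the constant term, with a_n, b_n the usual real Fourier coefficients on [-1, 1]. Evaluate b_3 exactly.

-4/(3*pi)

b_3 = ∫_{-1}^{1} φ(s) sin(3*pi*s) ds.
Integrating by parts twice (tabular method), an antiderivative of (-3*s**2 - 2*s - 1) sin(3*pi*s) is s**2*cos(3*pi*s)/pi - 2*s*sin(3*pi*s)/(3*pi**2) + 2*s*cos(3*pi*s)/(3*pi) - 2*sin(3*pi*s)/(9*pi**2) - 2*cos(3*pi*s)/(9*pi**3) + cos(3*pi*s)/(3*pi); evaluating from -1 to 1: ∫_{-1}^{1} (-3*s**2 - 2*s - 1) sin(3*pi*s) ds = (-2/pi + 2/(9*pi**3)) - (2*(1 - 3*pi**2)/(9*pi**3)) = -4/(3*pi).
Hence b_3 = -4/(3*pi).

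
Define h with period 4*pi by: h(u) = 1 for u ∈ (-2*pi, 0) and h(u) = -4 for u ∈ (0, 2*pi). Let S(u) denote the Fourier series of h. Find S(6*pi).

-3/2

u = 6*pi differs from u = 2*pi by 1 full period(s), and the series is 4*pi-periodic.
At u = 2*pi the one-sided limits are h(2*pi^-) = -4 and h(2*pi^+) = 1.
By Dirichlet's theorem the series converges to their average, [(-4) + (1)]/2 = -3/2.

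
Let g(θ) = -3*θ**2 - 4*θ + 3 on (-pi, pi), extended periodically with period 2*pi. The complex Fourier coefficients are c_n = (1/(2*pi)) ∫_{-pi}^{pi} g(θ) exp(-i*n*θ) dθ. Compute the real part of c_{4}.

-3/8

Since g is real-valued, Re(c_{4}) = (1/(2*pi)) ∫_{-pi}^{pi} g(θ) cos(4*θ) dθ = a_{4}/2.
Integrating by parts twice (tabular method), an antiderivative of (-3*θ**2 - 4*θ + 3) cos(4*θ) is -3*θ**2*sin(4*θ)/4 - θ*sin(4*θ) - 3*θ*cos(4*θ)/8 + 27*sin(4*θ)/32 - cos(4*θ)/4; evaluating from -pi to pi: ∫_{-pi}^{pi} (-3*θ**2 - 4*θ + 3) cos(4*θ) dθ = (-3*pi/8 - 1/4) - (-1/4 + 3*pi/8) = -3*pi/4.
Hence Re(c_{4}) = (1/(2*pi))·(-3*pi/4) = -3/8.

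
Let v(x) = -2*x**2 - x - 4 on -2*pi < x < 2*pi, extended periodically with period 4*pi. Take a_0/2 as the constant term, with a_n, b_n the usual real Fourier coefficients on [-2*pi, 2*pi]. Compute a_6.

a_6 = (1/(2*pi)) ∫_{-2*pi}^{2*pi} v(x) cos(3*x) dx.
Integrating by parts twice (tabular method), an antiderivative of (-2*x**2 - x - 4) cos(3*x) is -2*x**2*sin(3*x)/3 - x*sin(3*x)/3 - 4*x*cos(3*x)/9 - 32*sin(3*x)/27 - cos(3*x)/9; evaluating from -2*pi to 2*pi: ∫_{-2*pi}^{2*pi} (-2*x**2 - x - 4) cos(3*x) dx = (-8*pi/9 - 1/9) - (-1/9 + 8*pi/9) = -16*pi/9.
Hence a_6 = (1/(2*pi))·(-16*pi/9) = -8/9.

-8/9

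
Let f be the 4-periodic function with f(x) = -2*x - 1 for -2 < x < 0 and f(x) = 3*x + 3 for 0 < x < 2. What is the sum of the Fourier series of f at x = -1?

f is continuous at x = -1 with value 1, so the series converges to 1 there.

1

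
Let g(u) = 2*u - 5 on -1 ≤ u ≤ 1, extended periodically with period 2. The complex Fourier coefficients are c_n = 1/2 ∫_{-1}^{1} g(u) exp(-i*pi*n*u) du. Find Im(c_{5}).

-2/(5*pi)

Since g is real-valued, Im(c_{5}) = -1/2 ∫_{-1}^{1} g(u) sin(5*pi*u) du = -b_{5}/2.
Integrating by parts (boundary term plus one more integral), an antiderivative of (2*u - 5) sin(5*pi*u) is -2*u*cos(5*pi*u)/(5*pi) + 2*sin(5*pi*u)/(25*pi**2) + cos(5*pi*u)/pi; evaluating from -1 to 1: ∫_{-1}^{1} (2*u - 5) sin(5*pi*u) du = (-3/(5*pi)) - (-7/(5*pi)) = 4/(5*pi).
Hence Im(c_{5}) = (-1/2)·(4/(5*pi)) = -2/(5*pi).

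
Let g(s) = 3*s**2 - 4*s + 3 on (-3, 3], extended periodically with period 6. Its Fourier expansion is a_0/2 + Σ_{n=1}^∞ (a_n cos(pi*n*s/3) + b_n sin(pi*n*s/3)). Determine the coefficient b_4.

6/pi

b_4 = 1/3 ∫_{-3}^{3} g(s) sin(4*pi*s/3) ds.
Integrating by parts twice (tabular method), an antiderivative of (3*s**2 - 4*s + 3) sin(4*pi*s/3) is -9*s**2*cos(4*pi*s/3)/(4*pi) + 27*s*sin(4*pi*s/3)/(8*pi**2) + 3*s*cos(4*pi*s/3)/pi - 9*sin(4*pi*s/3)/(4*pi**2) - 9*cos(4*pi*s/3)/(4*pi) + 81*cos(4*pi*s/3)/(32*pi**3); evaluating from -3 to 3: ∫_{-3}^{3} (3*s**2 - 4*s + 3) sin(4*pi*s/3) ds = (27*(3 - 16*pi**2)/(32*pi**3)) - (9*(9 - 112*pi**2)/(32*pi**3)) = 18/pi.
Hence b_4 = (1/3)·(18/pi) = 6/pi.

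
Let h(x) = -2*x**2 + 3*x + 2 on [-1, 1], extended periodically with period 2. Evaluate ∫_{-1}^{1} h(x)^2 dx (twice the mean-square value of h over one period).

∫_{-1}^{1} h(x)^2 dx = 154/15.

154/15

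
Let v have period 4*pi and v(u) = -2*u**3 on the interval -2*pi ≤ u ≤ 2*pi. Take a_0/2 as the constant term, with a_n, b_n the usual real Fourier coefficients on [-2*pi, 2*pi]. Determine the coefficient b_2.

-24 + 16*pi**2

b_2 = (1/(2*pi)) ∫_{-2*pi}^{2*pi} v(u) sin(u) du.
v is odd and sin(u) is odd, so the integrand is even and b_2 = 1/pi ∫_0^{2*pi} v(u) sin(u) du.
Integrating by parts three times (tabular method), an antiderivative of (-2*u**3) sin(u) is 2*u**3*cos(u) - 6*u**2*sin(u) - 12*u*cos(u) + 12*sin(u); evaluating from 0 to 2*pi: ∫_{0}^{2*pi} (-2*u**3) sin(u) du = (-24*pi + 16*pi**3) - (0) = -24*pi + 16*pi**3.
Hence b_2 = (1/pi)·(-24*pi + 16*pi**3) = -24 + 16*pi**2.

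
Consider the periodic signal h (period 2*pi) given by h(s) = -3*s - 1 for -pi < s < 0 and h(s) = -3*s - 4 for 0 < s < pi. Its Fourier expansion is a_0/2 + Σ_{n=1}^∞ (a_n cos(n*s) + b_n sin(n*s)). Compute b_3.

b_3 = 1/pi ∫_{-pi}^{pi} h(s) sin(3*s) ds.
Split the integral at the breakpoints.
Integrating by parts (boundary term plus one more integral), an antiderivative of (-3*s - 1) sin(3*s) is s*cos(3*s) - sin(3*s)/3 + cos(3*s)/3; evaluating from -pi to 0: ∫_{-pi}^{0} (-3*s - 1) sin(3*s) ds = (1/3) - (-1/3 + pi) = 2/3 - pi.
Integrating by parts (boundary term plus one more integral), an antiderivative of (-3*s - 4) sin(3*s) is s*cos(3*s) - sin(3*s)/3 + 4*cos(3*s)/3; evaluating from 0 to pi: ∫_{0}^{pi} (-3*s - 4) sin(3*s) ds = (-pi - 4/3) - (4/3) = -pi - 8/3.
Summing the pieces and multiplying by (1/pi) gives b_3 = -2 - 2/pi.

-2 - 2/pi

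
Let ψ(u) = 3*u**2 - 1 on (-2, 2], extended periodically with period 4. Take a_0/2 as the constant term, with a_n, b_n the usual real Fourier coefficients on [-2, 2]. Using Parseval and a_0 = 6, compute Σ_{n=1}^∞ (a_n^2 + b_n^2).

128/5

Parseval: a_0^2/2 + Σ_{n≥1} (a_n^2+b_n^2) = 1/2 ∫_{-2}^{2} ψ(u)^2 du = 218/5.
Subtract a_0^2/2 = 18: Σ (a_n^2+b_n^2) = 128/5.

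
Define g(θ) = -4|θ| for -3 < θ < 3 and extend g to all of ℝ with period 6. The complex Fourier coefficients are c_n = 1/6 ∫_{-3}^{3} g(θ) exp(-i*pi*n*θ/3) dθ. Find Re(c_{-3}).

Since g is real-valued, Re(c_{-3}) = 1/6 ∫_{-3}^{3} g(θ) cos(-pi*θ) dθ = a_{3}/2.
g is even and cos(-pi*θ) is even, so the integrand is even: ∫_{-3}^{3} g(θ) cos(-pi*θ) dθ = 2∫_0^{3} g(θ) cos(-pi*θ) dθ.
Integrating by parts (boundary term plus one more integral), an antiderivative of (-4*θ) cos(-pi*θ) is -4*θ*sin(pi*θ)/pi - 4*cos(pi*θ)/pi**2; evaluating from 0 to 3: ∫_{0}^{3} (-4*θ) cos(-pi*θ) dθ = (4/pi**2) - (-4/pi**2) = 8/pi**2.
So ∫_{-3}^{3} g(θ) cos(-pi*θ) dθ = 16/pi**2.
Hence Re(c_{-3}) = (1/6)·(16/pi**2) = 8/(3*pi**2).

8/(3*pi**2)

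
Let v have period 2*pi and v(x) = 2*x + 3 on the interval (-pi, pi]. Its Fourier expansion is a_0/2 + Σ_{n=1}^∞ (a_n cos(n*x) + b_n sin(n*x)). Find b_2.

b_2 = 1/pi ∫_{-pi}^{pi} v(x) sin(2*x) dx.
Integrating by parts (boundary term plus one more integral), an antiderivative of (2*x + 3) sin(2*x) is -x*cos(2*x) + sin(2*x)/2 - 3*cos(2*x)/2; evaluating from -pi to pi: ∫_{-pi}^{pi} (2*x + 3) sin(2*x) dx = (-pi - 3/2) - (-3/2 + pi) = -2*pi.
Hence b_2 = (1/pi)·(-2*pi) = -2.

-2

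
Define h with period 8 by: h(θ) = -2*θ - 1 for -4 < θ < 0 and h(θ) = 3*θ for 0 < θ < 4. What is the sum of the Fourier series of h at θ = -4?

19/2

At θ = -4 the one-sided limits are h(-4^-) = 12 and h(-4^+) = 7.
By Dirichlet's theorem the series converges to their average, [(12) + (7)]/2 = 19/2.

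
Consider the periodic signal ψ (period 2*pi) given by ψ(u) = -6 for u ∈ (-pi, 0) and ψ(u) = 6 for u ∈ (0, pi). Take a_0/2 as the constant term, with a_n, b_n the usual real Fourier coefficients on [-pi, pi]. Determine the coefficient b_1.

b_1 = 1/pi ∫_{-pi}^{pi} ψ(u) sin(u) du.
ψ is odd and sin(u) is odd, so the integrand is even and b_1 = 2/pi ∫_0^{pi} ψ(u) sin(u) du.
Directly, an antiderivative of (6) sin(u) is -6*cos(u); evaluating from 0 to pi: ∫_{0}^{pi} (6) sin(u) du = (6) - (-6) = 12.
Hence b_1 = (2/pi)·(12) = 24/pi.

24/pi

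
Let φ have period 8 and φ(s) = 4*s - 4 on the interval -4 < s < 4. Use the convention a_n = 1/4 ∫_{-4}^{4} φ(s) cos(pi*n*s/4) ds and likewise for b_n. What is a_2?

a_2 = 1/4 ∫_{-4}^{4} φ(s) cos(pi*s/2) ds.
Integrating by parts (boundary term plus one more integral), an antiderivative of (4*s - 4) cos(pi*s/2) is 8*s*sin(pi*s/2)/pi - 8*sin(pi*s/2)/pi + 16*cos(pi*s/2)/pi**2; evaluating from -4 to 4: ∫_{-4}^{4} (4*s - 4) cos(pi*s/2) ds = (16/pi**2) - (16/pi**2) = 0.
Hence a_2 = (1/4)·(0) = 0.

0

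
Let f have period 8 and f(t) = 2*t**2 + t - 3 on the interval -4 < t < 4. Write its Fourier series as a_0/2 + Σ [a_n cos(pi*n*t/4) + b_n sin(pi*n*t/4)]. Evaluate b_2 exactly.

b_2 = 1/4 ∫_{-4}^{4} f(t) sin(pi*t/2) dt.
Integrating by parts twice (tabular method), an antiderivative of (2*t**2 + t - 3) sin(pi*t/2) is -4*t**2*cos(pi*t/2)/pi + 16*t*sin(pi*t/2)/pi**2 - 2*t*cos(pi*t/2)/pi + 4*sin(pi*t/2)/pi**2 + 32*cos(pi*t/2)/pi**3 + 6*cos(pi*t/2)/pi; evaluating from -4 to 4: ∫_{-4}^{4} (2*t**2 + t - 3) sin(pi*t/2) dt = (-66/pi + 32/pi**3) - (-50/pi + 32/pi**3) = -16/pi.
Hence b_2 = (1/4)·(-16/pi) = -4/pi.

-4/pi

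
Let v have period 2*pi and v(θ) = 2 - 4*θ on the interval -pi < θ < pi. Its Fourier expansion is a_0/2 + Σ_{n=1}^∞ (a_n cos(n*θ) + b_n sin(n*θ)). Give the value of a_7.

a_7 = 1/pi ∫_{-pi}^{pi} v(θ) cos(7*θ) dθ.
Integrating by parts (boundary term plus one more integral), an antiderivative of (2 - 4*θ) cos(7*θ) is -4*θ*sin(7*θ)/7 + 2*sin(7*θ)/7 - 4*cos(7*θ)/49; evaluating from -pi to pi: ∫_{-pi}^{pi} (2 - 4*θ) cos(7*θ) dθ = (4/49) - (4/49) = 0.
Hence a_7 = (1/pi)·(0) = 0.

0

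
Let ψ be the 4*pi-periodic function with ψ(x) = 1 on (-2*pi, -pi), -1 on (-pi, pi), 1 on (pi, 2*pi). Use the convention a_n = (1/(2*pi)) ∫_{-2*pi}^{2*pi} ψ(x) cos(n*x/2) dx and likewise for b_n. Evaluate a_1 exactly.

-4/pi

a_1 = (1/(2*pi)) ∫_{-2*pi}^{2*pi} ψ(x) cos(x/2) dx.
ψ is even and cos(x/2) is even, so the integrand is even and a_1 = 1/pi ∫_0^{2*pi} ψ(x) cos(x/2) dx.
Split the integral at the breakpoints.
Directly, an antiderivative of (-1) cos(x/2) is -2*sin(x/2); evaluating from 0 to pi: ∫_{0}^{pi} (-1) cos(x/2) dx = (-2) - (0) = -2.
Directly, an antiderivative of (1) cos(x/2) is 2*sin(x/2); evaluating from pi to 2*pi: ∫_{pi}^{2*pi} (1) cos(x/2) dx = (0) - (2) = -2.
Summing the pieces and multiplying by (1/pi) gives a_1 = -4/pi.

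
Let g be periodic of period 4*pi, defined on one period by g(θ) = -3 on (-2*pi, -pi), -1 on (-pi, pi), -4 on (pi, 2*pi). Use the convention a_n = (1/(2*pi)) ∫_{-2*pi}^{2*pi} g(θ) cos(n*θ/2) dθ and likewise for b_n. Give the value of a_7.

a_7 = (1/(2*pi)) ∫_{-2*pi}^{2*pi} g(θ) cos(7*θ/2) dθ.
Split the integral at the breakpoints.
Directly, an antiderivative of (-3) cos(7*θ/2) is -6*sin(7*θ/2)/7; evaluating from -2*pi to -pi: ∫_{-2*pi}^{-pi} (-3) cos(7*θ/2) dθ = (-6/7) - (0) = -6/7.
Directly, an antiderivative of (-1) cos(7*θ/2) is -2*sin(7*θ/2)/7; evaluating from -pi to pi: ∫_{-pi}^{pi} (-1) cos(7*θ/2) dθ = (2/7) - (-2/7) = 4/7.
Directly, an antiderivative of (-4) cos(7*θ/2) is -8*sin(7*θ/2)/7; evaluating from pi to 2*pi: ∫_{pi}^{2*pi} (-4) cos(7*θ/2) dθ = (0) - (8/7) = -8/7.
Summing the pieces and multiplying by (1/(2*pi)) gives a_7 = -5/(7*pi).

-5/(7*pi)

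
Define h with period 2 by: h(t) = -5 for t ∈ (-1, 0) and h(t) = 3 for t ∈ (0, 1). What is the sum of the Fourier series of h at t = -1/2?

-5

h is continuous at t = -1/2 with value -5, so the series converges to -5 there.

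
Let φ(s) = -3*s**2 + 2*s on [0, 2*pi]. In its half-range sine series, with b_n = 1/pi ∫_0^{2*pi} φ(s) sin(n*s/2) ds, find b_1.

-24*pi + 8 + 96/pi

b_1 = 1/pi ∫_0^{2*pi} (-3*s**2 + 2*s) sin(s/2) ds.
Integrating by parts twice (tabular method), an antiderivative of (-3*s**2 + 2*s) sin(s/2) is 6*s**2*cos(s/2) - 24*s*sin(s/2) - 4*s*cos(s/2) + 8*sin(s/2) - 48*cos(s/2); evaluating from 0 to 2*pi: ∫_{0}^{2*pi} (-3*s**2 + 2*s) sin(s/2) ds = (-24*pi**2 + 8*pi + 48) - (-48) = -24*pi**2 + 8*pi + 96.
Hence b_1 = (1/pi)·(-24*pi**2 + 8*pi + 96) = -24*pi + 8 + 96/pi.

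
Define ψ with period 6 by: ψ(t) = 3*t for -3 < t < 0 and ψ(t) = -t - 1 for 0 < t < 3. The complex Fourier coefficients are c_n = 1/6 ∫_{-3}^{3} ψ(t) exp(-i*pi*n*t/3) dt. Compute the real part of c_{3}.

Since ψ is real-valued, Re(c_{3}) = 1/6 ∫_{-3}^{3} ψ(t) cos(pi*t) dt = a_{3}/2.
Split the integral at the breakpoints.
Integrating by parts (boundary term plus one more integral), an antiderivative of (3*t) cos(pi*t) is 3*t*sin(pi*t)/pi + 3*cos(pi*t)/pi**2; evaluating from -3 to 0: ∫_{-3}^{0} (3*t) cos(pi*t) dt = (3/pi**2) - (-3/pi**2) = 6/pi**2.
Integrating by parts (boundary term plus one more integral), an antiderivative of (-t - 1) cos(pi*t) is -t*sin(pi*t)/pi - sin(pi*t)/pi - cos(pi*t)/pi**2; evaluating from 0 to 3: ∫_{0}^{3} (-t - 1) cos(pi*t) dt = (pi**(-2)) - (-1/pi**2) = 2/pi**2.
So ∫_{-3}^{3} ψ(t) cos(pi*t) dt = 8/pi**2.
Hence Re(c_{3}) = (1/6)·(8/pi**2) = 4/(3*pi**2).

4/(3*pi**2)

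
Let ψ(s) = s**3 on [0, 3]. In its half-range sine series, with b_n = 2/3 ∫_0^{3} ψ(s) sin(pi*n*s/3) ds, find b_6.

b_6 = 2/3 ∫_0^{3} (s**3) sin(2*pi*s) ds.
Integrating by parts three times (tabular method), an antiderivative of (s**3) sin(2*pi*s) is -s**3*cos(2*pi*s)/(2*pi) + 3*s**2*sin(2*pi*s)/(4*pi**2) + 3*s*cos(2*pi*s)/(4*pi**3) - 3*sin(2*pi*s)/(8*pi**4); evaluating from 0 to 3: ∫_{0}^{3} (s**3) sin(2*pi*s) ds = (9*(1 - 6*pi**2)/(4*pi**3)) - (0) = 9*(1 - 6*pi**2)/(4*pi**3).
Hence b_6 = (2/3)·(9*(1 - 6*pi**2)/(4*pi**3)) = -9/pi + 3/(2*pi**3).

-9/pi + 3/(2*pi**3)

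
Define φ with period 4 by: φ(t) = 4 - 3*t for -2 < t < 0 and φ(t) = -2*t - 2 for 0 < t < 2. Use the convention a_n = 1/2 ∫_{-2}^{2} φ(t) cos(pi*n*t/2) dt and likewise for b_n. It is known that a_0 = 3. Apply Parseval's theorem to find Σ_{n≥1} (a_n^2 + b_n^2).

389/6

Parseval: a_0^2/2 + Σ_{n≥1} (a_n^2+b_n^2) = 1/2 ∫_{-2}^{2} φ(t)^2 dt = 208/3.
Subtract a_0^2/2 = 9/2: Σ (a_n^2+b_n^2) = 389/6.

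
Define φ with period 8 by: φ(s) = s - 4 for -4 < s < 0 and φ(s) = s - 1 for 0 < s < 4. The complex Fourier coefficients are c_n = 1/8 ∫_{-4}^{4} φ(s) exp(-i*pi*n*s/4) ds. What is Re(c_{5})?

Since φ is real-valued, Re(c_{5}) = 1/8 ∫_{-4}^{4} φ(s) cos(5*pi*s/4) ds = a_{5}/2.
Split the integral at the breakpoints.
Integrating by parts (boundary term plus one more integral), an antiderivative of (s - 4) cos(5*pi*s/4) is 4*s*sin(5*pi*s/4)/(5*pi) - 16*sin(5*pi*s/4)/(5*pi) + 16*cos(5*pi*s/4)/(25*pi**2); evaluating from -4 to 0: ∫_{-4}^{0} (s - 4) cos(5*pi*s/4) ds = (16/(25*pi**2)) - (-16/(25*pi**2)) = 32/(25*pi**2).
Integrating by parts (boundary term plus one more integral), an antiderivative of (s - 1) cos(5*pi*s/4) is 4*s*sin(5*pi*s/4)/(5*pi) - 4*sin(5*pi*s/4)/(5*pi) + 16*cos(5*pi*s/4)/(25*pi**2); evaluating from 0 to 4: ∫_{0}^{4} (s - 1) cos(5*pi*s/4) ds = (-16/(25*pi**2)) - (16/(25*pi**2)) = -32/(25*pi**2).
So ∫_{-4}^{4} φ(s) cos(5*pi*s/4) ds = 0.
Hence Re(c_{5}) = (1/8)·(0) = 0.

0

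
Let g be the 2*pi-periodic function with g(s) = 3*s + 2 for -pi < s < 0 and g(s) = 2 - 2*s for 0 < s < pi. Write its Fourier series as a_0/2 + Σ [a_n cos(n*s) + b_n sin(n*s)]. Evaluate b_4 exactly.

b_4 = 1/pi ∫_{-pi}^{pi} g(s) sin(4*s) ds.
Split the integral at the breakpoints.
Integrating by parts (boundary term plus one more integral), an antiderivative of (3*s + 2) sin(4*s) is -3*s*cos(4*s)/4 + 3*sin(4*s)/16 - cos(4*s)/2; evaluating from -pi to 0: ∫_{-pi}^{0} (3*s + 2) sin(4*s) ds = (-1/2) - (-1/2 + 3*pi/4) = -3*pi/4.
Integrating by parts (boundary term plus one more integral), an antiderivative of (2 - 2*s) sin(4*s) is s*cos(4*s)/2 - sin(4*s)/8 - cos(4*s)/2; evaluating from 0 to pi: ∫_{0}^{pi} (2 - 2*s) sin(4*s) ds = (-1/2 + pi/2) - (-1/2) = pi/2.
Summing the pieces and multiplying by (1/pi) gives b_4 = -1/4.

-1/4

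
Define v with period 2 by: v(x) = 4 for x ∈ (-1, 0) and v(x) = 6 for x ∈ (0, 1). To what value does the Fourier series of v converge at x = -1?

5

x = -1 differs from x = 1 by -1 full period(s), and the series is 2-periodic.
At x = 1 the one-sided limits are v(1^-) = 6 and v(1^+) = 4.
By Dirichlet's theorem the series converges to their average, [(6) + (4)]/2 = 5.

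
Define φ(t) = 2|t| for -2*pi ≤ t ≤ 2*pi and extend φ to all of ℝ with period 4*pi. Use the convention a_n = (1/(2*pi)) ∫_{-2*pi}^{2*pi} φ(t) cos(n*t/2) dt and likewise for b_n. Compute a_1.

-16/pi

a_1 = (1/(2*pi)) ∫_{-2*pi}^{2*pi} φ(t) cos(t/2) dt.
φ is even and cos(t/2) is even, so the integrand is even and a_1 = 1/pi ∫_0^{2*pi} φ(t) cos(t/2) dt.
Integrating by parts (boundary term plus one more integral), an antiderivative of (2*t) cos(t/2) is 4*t*sin(t/2) + 8*cos(t/2); evaluating from 0 to 2*pi: ∫_{0}^{2*pi} (2*t) cos(t/2) dt = (-8) - (8) = -16.
Hence a_1 = (1/pi)·(-16) = -16/pi.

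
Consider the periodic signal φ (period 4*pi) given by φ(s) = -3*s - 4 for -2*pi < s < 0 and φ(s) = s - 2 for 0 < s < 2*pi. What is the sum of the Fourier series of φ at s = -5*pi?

-4 + 3*pi

s = -5*pi differs from s = -pi by -1 full period(s), and the series is 4*pi-periodic.
φ is continuous at s = -pi with value -4 + 3*pi, so the series converges to -4 + 3*pi there.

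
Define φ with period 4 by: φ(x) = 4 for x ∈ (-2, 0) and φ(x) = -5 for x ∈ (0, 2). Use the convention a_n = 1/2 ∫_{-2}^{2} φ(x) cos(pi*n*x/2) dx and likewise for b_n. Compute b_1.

b_1 = 1/2 ∫_{-2}^{2} φ(x) sin(pi*x/2) dx.
Split the integral at the breakpoints.
Directly, an antiderivative of (4) sin(pi*x/2) is -8*cos(pi*x/2)/pi; evaluating from -2 to 0: ∫_{-2}^{0} (4) sin(pi*x/2) dx = (-8/pi) - (8/pi) = -16/pi.
Directly, an antiderivative of (-5) sin(pi*x/2) is 10*cos(pi*x/2)/pi; evaluating from 0 to 2: ∫_{0}^{2} (-5) sin(pi*x/2) dx = (-10/pi) - (10/pi) = -20/pi.
Summing the pieces and multiplying by (1/2) gives b_1 = -18/pi.

-18/pi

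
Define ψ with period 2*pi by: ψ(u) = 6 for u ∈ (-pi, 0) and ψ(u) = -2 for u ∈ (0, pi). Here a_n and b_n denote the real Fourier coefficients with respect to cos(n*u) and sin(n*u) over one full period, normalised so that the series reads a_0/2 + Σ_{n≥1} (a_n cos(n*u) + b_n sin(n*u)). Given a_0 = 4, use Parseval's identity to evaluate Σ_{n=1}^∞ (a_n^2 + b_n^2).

Parseval: a_0^2/2 + Σ_{n≥1} (a_n^2+b_n^2) = 1/pi ∫_{-pi}^{pi} ψ(u)^2 du = 40.
Subtract a_0^2/2 = 8: Σ (a_n^2+b_n^2) = 32.

32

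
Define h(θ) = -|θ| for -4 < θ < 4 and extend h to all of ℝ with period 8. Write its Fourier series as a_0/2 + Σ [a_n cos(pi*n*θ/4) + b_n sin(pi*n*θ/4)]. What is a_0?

a_0 = 1/4 ∫_{-4}^{4} h(θ) dθ = 1/4 · (-16) = -4.

-4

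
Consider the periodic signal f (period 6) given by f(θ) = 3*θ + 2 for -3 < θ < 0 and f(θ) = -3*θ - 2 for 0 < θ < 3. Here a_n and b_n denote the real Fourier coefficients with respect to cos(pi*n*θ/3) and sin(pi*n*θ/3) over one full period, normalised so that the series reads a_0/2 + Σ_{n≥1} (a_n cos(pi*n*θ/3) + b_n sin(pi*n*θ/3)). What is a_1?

36/pi**2

a_1 = 1/3 ∫_{-3}^{3} f(θ) cos(pi*θ/3) dθ.
Split the integral at the breakpoints.
Integrating by parts (boundary term plus one more integral), an antiderivative of (3*θ + 2) cos(pi*θ/3) is 9*θ*sin(pi*θ/3)/pi + 6*sin(pi*θ/3)/pi + 27*cos(pi*θ/3)/pi**2; evaluating from -3 to 0: ∫_{-3}^{0} (3*θ + 2) cos(pi*θ/3) dθ = (27/pi**2) - (-27/pi**2) = 54/pi**2.
Integrating by parts (boundary term plus one more integral), an antiderivative of (-3*θ - 2) cos(pi*θ/3) is -9*θ*sin(pi*θ/3)/pi - 6*sin(pi*θ/3)/pi - 27*cos(pi*θ/3)/pi**2; evaluating from 0 to 3: ∫_{0}^{3} (-3*θ - 2) cos(pi*θ/3) dθ = (27/pi**2) - (-27/pi**2) = 54/pi**2.
Summing the pieces and multiplying by (1/3) gives a_1 = 36/pi**2.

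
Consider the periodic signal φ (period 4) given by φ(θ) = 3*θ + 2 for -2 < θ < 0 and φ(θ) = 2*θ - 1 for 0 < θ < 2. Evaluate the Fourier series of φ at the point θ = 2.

-1/2

At θ = 2 the one-sided limits are φ(2^-) = 3 and φ(2^+) = -4.
By Dirichlet's theorem the series converges to their average, [(3) + (-4)]/2 = -1/2.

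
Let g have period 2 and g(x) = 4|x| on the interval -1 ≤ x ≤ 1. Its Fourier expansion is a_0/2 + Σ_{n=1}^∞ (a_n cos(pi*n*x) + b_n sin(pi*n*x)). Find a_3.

a_3 = ∫_{-1}^{1} g(x) cos(3*pi*x) dx.
g is even and cos(3*pi*x) is even, so the integrand is even and a_3 = 2 ∫_0^{1} g(x) cos(3*pi*x) dx.
Integrating by parts (boundary term plus one more integral), an antiderivative of (4*x) cos(3*pi*x) is 4*x*sin(3*pi*x)/(3*pi) + 4*cos(3*pi*x)/(9*pi**2); evaluating from 0 to 1: ∫_{0}^{1} (4*x) cos(3*pi*x) dx = (-4/(9*pi**2)) - (4/(9*pi**2)) = -8/(9*pi**2).
Hence a_3 = 2·(-8/(9*pi**2)) = -16/(9*pi**2).

-16/(9*pi**2)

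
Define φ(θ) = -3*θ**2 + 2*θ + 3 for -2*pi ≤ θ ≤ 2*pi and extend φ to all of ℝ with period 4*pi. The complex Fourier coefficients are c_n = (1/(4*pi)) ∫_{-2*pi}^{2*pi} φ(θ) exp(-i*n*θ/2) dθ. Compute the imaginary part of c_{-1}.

4

Since φ is real-valued, Im(c_{-1}) = -(1/(4*pi)) ∫_{-2*pi}^{2*pi} φ(θ) sin(-θ/2) dθ = b_{1}/2.
Integrating by parts twice (tabular method), an antiderivative of (-3*θ**2 + 2*θ + 3) sin(-θ/2) is -6*θ**2*cos(θ/2) + 24*θ*sin(θ/2) + 4*θ*cos(θ/2) - 8*sin(θ/2) + 54*cos(θ/2); evaluating from -2*pi to 2*pi: ∫_{-2*pi}^{2*pi} (-3*θ**2 + 2*θ + 3) sin(-θ/2) dθ = (-54 - 8*pi + 24*pi**2) - (-54 + 8*pi + 24*pi**2) = -16*pi.
Hence Im(c_{-1}) = (-1/(4*pi))·(-16*pi) = 4.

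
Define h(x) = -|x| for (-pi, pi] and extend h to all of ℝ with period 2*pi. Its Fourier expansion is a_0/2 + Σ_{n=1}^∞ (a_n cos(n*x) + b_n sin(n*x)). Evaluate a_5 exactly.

a_5 = 1/pi ∫_{-pi}^{pi} h(x) cos(5*x) dx.
h is even and cos(5*x) is even, so the integrand is even and a_5 = 2/pi ∫_0^{pi} h(x) cos(5*x) dx.
Integrating by parts (boundary term plus one more integral), an antiderivative of (-x) cos(5*x) is -x*sin(5*x)/5 - cos(5*x)/25; evaluating from 0 to pi: ∫_{0}^{pi} (-x) cos(5*x) dx = (1/25) - (-1/25) = 2/25.
Hence a_5 = (2/pi)·(2/25) = 4/(25*pi).

4/(25*pi)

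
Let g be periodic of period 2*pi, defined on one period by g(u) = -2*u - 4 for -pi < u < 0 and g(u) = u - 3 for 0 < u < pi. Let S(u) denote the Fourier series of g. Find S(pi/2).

-3 + pi/2

g is continuous at u = pi/2 with value -3 + pi/2, so the series converges to -3 + pi/2 there.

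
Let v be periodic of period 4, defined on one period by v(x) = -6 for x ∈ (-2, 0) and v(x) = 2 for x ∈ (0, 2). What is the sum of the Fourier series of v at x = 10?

-2

x = 10 differs from x = 2 by 2 full period(s), and the series is 4-periodic.
At x = 2 the one-sided limits are v(2^-) = 2 and v(2^+) = -6.
By Dirichlet's theorem the series converges to their average, [(2) + (-6)]/2 = -2.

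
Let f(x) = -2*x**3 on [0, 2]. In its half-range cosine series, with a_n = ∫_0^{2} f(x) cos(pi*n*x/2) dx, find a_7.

96*(-4 + 49*pi**2)/(2401*pi**4)

a_7 = ∫_0^{2} (-2*x**3) cos(7*pi*x/2) dx.
Integrating by parts three times (tabular method), an antiderivative of (-2*x**3) cos(7*pi*x/2) is -4*x**3*sin(7*pi*x/2)/(7*pi) - 24*x**2*cos(7*pi*x/2)/(49*pi**2) + 96*x*sin(7*pi*x/2)/(343*pi**3) + 192*cos(7*pi*x/2)/(2401*pi**4); evaluating from 0 to 2: ∫_{0}^{2} (-2*x**3) cos(7*pi*x/2) dx = (96*(-2 + 49*pi**2)/(2401*pi**4)) - (192/(2401*pi**4)) = 96*(-4 + 49*pi**2)/(2401*pi**4).
Hence a_7 = 96*(-4 + 49*pi**2)/(2401*pi**4).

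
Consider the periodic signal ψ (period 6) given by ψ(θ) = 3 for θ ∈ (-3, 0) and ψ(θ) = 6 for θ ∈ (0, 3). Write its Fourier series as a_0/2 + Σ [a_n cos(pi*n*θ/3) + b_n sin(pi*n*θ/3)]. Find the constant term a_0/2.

9/2

a_0 = 1/3 ∫_{-3}^{3} ψ(θ) dθ = 1/3 · (27) = 9.
So the constant term a_0/2 = 9/2.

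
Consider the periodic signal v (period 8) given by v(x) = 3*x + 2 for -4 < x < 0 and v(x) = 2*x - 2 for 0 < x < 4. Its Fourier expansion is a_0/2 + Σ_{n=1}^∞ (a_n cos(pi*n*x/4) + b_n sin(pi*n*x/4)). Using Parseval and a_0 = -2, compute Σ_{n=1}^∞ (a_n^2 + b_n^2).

Parseval: a_0^2/2 + Σ_{n≥1} (a_n^2+b_n^2) = 1/4 ∫_{-4}^{4} v(x)^2 dx = 112/3.
Subtract a_0^2/2 = 2: Σ (a_n^2+b_n^2) = 106/3.

106/3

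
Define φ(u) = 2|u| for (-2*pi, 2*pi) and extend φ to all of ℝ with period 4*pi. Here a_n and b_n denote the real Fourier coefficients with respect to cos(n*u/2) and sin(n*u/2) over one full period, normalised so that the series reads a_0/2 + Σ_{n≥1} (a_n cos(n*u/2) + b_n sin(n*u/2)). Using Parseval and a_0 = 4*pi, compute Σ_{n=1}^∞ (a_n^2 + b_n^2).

8*pi**2/3

Parseval: a_0^2/2 + Σ_{n≥1} (a_n^2+b_n^2) = (1/(2*pi)) ∫_{-2*pi}^{2*pi} φ(u)^2 du = 32*pi**2/3.
Subtract a_0^2/2 = 8*pi**2: Σ (a_n^2+b_n^2) = 8*pi**2/3.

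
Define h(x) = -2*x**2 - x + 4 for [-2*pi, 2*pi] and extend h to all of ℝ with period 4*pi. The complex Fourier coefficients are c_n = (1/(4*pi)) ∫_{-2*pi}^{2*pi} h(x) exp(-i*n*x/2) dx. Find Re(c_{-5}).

Since h is real-valued, Re(c_{-5}) = (1/(4*pi)) ∫_{-2*pi}^{2*pi} h(x) cos(-5*x/2) dx = a_{5}/2.
Integrating by parts twice (tabular method), an antiderivative of (-2*x**2 - x + 4) cos(-5*x/2) is -4*x**2*sin(5*x/2)/5 - 2*x*sin(5*x/2)/5 - 16*x*cos(5*x/2)/25 + 232*sin(5*x/2)/125 - 4*cos(5*x/2)/25; evaluating from -2*pi to 2*pi: ∫_{-2*pi}^{2*pi} (-2*x**2 - x + 4) cos(-5*x/2) dx = (4/25 + 32*pi/25) - (4/25 - 32*pi/25) = 64*pi/25.
Hence Re(c_{-5}) = (1/(4*pi))·(64*pi/25) = 16/25.

16/25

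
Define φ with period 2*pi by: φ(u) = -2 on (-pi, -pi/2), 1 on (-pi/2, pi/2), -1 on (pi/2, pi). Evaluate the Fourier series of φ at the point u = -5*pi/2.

-1/2

u = -5*pi/2 differs from u = -pi/2 by -1 full period(s), and the series is 2*pi-periodic.
At u = -pi/2 the one-sided limits are φ(-pi/2^-) = -2 and φ(-pi/2^+) = 1.
By Dirichlet's theorem the series converges to their average, [(-2) + (1)]/2 = -1/2.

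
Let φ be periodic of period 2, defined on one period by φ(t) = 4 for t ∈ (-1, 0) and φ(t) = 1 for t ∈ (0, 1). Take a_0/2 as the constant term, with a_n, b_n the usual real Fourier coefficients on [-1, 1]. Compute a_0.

5

a_0 = ∫_{-1}^{1} φ(t) dt = 5.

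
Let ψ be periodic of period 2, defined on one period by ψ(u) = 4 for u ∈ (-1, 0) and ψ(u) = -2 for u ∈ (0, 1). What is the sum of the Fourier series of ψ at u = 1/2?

-2

ψ is continuous at u = 1/2 with value -2, so the series converges to -2 there.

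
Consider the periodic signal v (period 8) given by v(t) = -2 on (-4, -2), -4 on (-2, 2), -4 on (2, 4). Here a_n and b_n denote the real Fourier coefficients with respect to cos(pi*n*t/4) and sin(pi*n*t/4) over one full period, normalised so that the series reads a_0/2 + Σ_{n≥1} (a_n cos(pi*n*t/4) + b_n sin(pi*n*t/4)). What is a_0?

a_0 = 1/4 ∫_{-4}^{4} v(t) dt = 1/4 · (-28) = -7.

-7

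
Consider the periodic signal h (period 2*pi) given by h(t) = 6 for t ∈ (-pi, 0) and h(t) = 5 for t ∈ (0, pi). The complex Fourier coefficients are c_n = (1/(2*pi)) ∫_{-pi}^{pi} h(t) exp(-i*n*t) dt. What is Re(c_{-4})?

0

Since h is real-valued, Re(c_{-4}) = (1/(2*pi)) ∫_{-pi}^{pi} h(t) cos(-4*t) dt = a_{4}/2.
Split the integral at the breakpoints.
Directly, an antiderivative of (6) cos(-4*t) is 3*sin(4*t)/2; evaluating from -pi to 0: ∫_{-pi}^{0} (6) cos(-4*t) dt = (0) - (0) = 0.
Directly, an antiderivative of (5) cos(-4*t) is 5*sin(4*t)/4; evaluating from 0 to pi: ∫_{0}^{pi} (5) cos(-4*t) dt = (0) - (0) = 0.
So ∫_{-pi}^{pi} h(t) cos(-4*t) dt = 0.
Hence Re(c_{-4}) = (1/(2*pi))·(0) = 0.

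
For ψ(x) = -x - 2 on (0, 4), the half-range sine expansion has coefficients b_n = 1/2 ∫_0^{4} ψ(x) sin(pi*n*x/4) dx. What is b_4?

2/pi

b_4 = 1/2 ∫_0^{4} (-x - 2) sin(pi*x) dx.
Integrating by parts (boundary term plus one more integral), an antiderivative of (-x - 2) sin(pi*x) is x*cos(pi*x)/pi - sin(pi*x)/pi**2 + 2*cos(pi*x)/pi; evaluating from 0 to 4: ∫_{0}^{4} (-x - 2) sin(pi*x) dx = (6/pi) - (2/pi) = 4/pi.
Hence b_4 = (1/2)·(4/pi) = 2/pi.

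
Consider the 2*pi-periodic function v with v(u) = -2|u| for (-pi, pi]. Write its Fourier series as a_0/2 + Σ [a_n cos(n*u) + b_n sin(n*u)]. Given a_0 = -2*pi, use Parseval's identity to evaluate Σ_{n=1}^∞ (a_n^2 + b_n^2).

2*pi**2/3

Parseval: a_0^2/2 + Σ_{n≥1} (a_n^2+b_n^2) = 1/pi ∫_{-pi}^{pi} v(u)^2 du = 8*pi**2/3.
Subtract a_0^2/2 = 2*pi**2: Σ (a_n^2+b_n^2) = 2*pi**2/3.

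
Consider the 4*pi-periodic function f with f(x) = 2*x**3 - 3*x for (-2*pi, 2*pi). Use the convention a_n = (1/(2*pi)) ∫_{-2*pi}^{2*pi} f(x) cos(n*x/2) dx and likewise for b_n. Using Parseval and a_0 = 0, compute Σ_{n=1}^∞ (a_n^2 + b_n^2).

Parseval: a_0^2/2 + Σ_{n≥1} (a_n^2+b_n^2) = (1/(2*pi)) ∫_{-2*pi}^{2*pi} f(x)^2 dx = 8*pi**2*(-336*pi**2 + 105 + 320*pi**4)/35.
Subtract a_0^2/2 = 0: Σ (a_n^2+b_n^2) = 8*pi**2*(-336*pi**2 + 105 + 320*pi**4)/35.

8*pi**2*(-336*pi**2 + 105 + 320*pi**4)/35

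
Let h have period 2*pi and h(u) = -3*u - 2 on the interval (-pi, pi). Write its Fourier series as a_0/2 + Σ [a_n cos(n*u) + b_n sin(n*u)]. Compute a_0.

-4

a_0 = 1/pi ∫_{-pi}^{pi} h(u) du = 1/pi · (-4*pi) = -4.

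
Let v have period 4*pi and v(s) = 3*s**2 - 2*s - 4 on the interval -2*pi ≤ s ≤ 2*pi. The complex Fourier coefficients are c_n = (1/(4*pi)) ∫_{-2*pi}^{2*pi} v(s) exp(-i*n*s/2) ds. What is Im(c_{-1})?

Since v is real-valued, Im(c_{-1}) = -(1/(4*pi)) ∫_{-2*pi}^{2*pi} v(s) sin(-s/2) ds = b_{1}/2.
Integrating by parts twice (tabular method), an antiderivative of (3*s**2 - 2*s - 4) sin(-s/2) is 6*s**2*cos(s/2) - 24*s*sin(s/2) - 4*s*cos(s/2) + 8*sin(s/2) - 56*cos(s/2); evaluating from -2*pi to 2*pi: ∫_{-2*pi}^{2*pi} (3*s**2 - 2*s - 4) sin(-s/2) ds = (-24*pi**2 + 8*pi + 56) - (-24*pi**2 - 8*pi + 56) = 16*pi.
Hence Im(c_{-1}) = (-1/(4*pi))·(16*pi) = -4.

-4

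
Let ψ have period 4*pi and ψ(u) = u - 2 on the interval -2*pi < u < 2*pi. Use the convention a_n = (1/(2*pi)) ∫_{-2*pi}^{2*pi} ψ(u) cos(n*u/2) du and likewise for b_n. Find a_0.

a_0 = (1/(2*pi)) ∫_{-2*pi}^{2*pi} ψ(u) du = (1/(2*pi)) · (-8*pi) = -4.

-4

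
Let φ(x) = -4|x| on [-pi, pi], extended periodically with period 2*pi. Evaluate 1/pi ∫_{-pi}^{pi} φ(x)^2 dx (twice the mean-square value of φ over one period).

1/pi ∫_{-pi}^{pi} φ(x)^2 dx = 1/pi · (32*pi**3/3) = 32*pi**2/3.

32*pi**2/3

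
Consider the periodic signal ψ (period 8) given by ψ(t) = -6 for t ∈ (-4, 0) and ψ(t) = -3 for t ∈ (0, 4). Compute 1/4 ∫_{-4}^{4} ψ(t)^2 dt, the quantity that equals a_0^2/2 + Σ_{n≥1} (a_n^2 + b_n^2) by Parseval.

45

1/4 ∫_{-4}^{4} ψ(t)^2 dt = 1/4 · (180) = 45.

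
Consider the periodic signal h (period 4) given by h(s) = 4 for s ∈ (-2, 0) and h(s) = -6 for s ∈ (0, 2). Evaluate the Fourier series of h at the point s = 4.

s = 4 differs from s = 0 by 1 full period(s), and the series is 4-periodic.
At s = 0 the one-sided limits are h(0^-) = 4 and h(0^+) = -6.
By Dirichlet's theorem the series converges to their average, [(4) + (-6)]/2 = -1.

-1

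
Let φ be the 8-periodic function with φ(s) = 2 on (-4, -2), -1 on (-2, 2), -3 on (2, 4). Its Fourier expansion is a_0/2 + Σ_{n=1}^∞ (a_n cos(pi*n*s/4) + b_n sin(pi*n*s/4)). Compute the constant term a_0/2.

-3/4

a_0 = 1/4 ∫_{-4}^{4} φ(s) ds = 1/4 · (-6) = -3/2.
So the constant term a_0/2 = -3/4.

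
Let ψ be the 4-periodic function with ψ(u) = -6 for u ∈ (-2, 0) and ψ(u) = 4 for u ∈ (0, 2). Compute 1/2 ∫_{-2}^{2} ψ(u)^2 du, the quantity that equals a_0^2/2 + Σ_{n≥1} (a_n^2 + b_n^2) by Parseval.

1/2 ∫_{-2}^{2} ψ(u)^2 du = 1/2 · (104) = 52.

52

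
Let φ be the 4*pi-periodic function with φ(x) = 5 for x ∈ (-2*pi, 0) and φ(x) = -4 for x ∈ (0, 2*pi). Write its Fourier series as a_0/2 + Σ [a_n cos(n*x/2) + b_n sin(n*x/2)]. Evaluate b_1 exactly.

-18/pi

b_1 = (1/(2*pi)) ∫_{-2*pi}^{2*pi} φ(x) sin(x/2) dx.
Split the integral at the breakpoints.
Directly, an antiderivative of (5) sin(x/2) is -10*cos(x/2); evaluating from -2*pi to 0: ∫_{-2*pi}^{0} (5) sin(x/2) dx = (-10) - (10) = -20.
Directly, an antiderivative of (-4) sin(x/2) is 8*cos(x/2); evaluating from 0 to 2*pi: ∫_{0}^{2*pi} (-4) sin(x/2) dx = (-8) - (8) = -16.
Summing the pieces and multiplying by (1/(2*pi)) gives b_1 = -18/pi.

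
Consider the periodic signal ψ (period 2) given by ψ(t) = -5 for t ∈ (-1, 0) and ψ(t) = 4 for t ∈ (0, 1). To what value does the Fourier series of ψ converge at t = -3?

t = -3 differs from t = 1 by -2 full period(s), and the series is 2-periodic.
At t = 1 the one-sided limits are ψ(1^-) = 4 and ψ(1^+) = -5.
By Dirichlet's theorem the series converges to their average, [(4) + (-5)]/2 = -1/2.

-1/2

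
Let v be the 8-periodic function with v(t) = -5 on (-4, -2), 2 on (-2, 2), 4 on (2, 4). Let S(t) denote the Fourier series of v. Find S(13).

t = 13 differs from t = -3 by 2 full period(s), and the series is 8-periodic.
v is continuous at t = -3 with value -5, so the series converges to -5 there.

-5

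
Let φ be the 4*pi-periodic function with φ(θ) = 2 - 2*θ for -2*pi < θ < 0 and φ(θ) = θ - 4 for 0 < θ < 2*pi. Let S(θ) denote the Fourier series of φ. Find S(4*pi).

-1

θ = 4*pi differs from θ = 0 by 1 full period(s), and the series is 4*pi-periodic.
At θ = 0 the one-sided limits are φ(0^-) = 2 and φ(0^+) = -4.
By Dirichlet's theorem the series converges to their average, [(2) + (-4)]/2 = -1.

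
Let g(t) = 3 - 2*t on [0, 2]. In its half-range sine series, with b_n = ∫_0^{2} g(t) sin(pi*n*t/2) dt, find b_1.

b_1 = ∫_0^{2} (3 - 2*t) sin(pi*t/2) dt.
Integrating by parts (boundary term plus one more integral), an antiderivative of (3 - 2*t) sin(pi*t/2) is 4*t*cos(pi*t/2)/pi - 8*sin(pi*t/2)/pi**2 - 6*cos(pi*t/2)/pi; evaluating from 0 to 2: ∫_{0}^{2} (3 - 2*t) sin(pi*t/2) dt = (-2/pi) - (-6/pi) = 4/pi.
Hence b_1 = 4/pi.

4/pi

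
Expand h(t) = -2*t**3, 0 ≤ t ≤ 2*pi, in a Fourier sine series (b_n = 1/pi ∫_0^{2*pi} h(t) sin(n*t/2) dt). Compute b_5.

192/125 - 32*pi**2/5

b_5 = 1/pi ∫_0^{2*pi} (-2*t**3) sin(5*t/2) dt.
Integrating by parts three times (tabular method), an antiderivative of (-2*t**3) sin(5*t/2) is 4*t**3*cos(5*t/2)/5 - 24*t**2*sin(5*t/2)/25 - 96*t*cos(5*t/2)/125 + 192*sin(5*t/2)/625; evaluating from 0 to 2*pi: ∫_{0}^{2*pi} (-2*t**3) sin(5*t/2) dt = (32*pi*(6 - 25*pi**2)/125) - (0) = 32*pi*(6 - 25*pi**2)/125.
Hence b_5 = (1/pi)·(32*pi*(6 - 25*pi**2)/125) = 192/125 - 32*pi**2/5.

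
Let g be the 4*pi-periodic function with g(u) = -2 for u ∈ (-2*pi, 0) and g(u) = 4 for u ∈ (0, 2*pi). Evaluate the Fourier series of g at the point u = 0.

1

At u = 0 the one-sided limits are g(0^-) = -2 and g(0^+) = 4.
By Dirichlet's theorem the series converges to their average, [(-2) + (4)]/2 = 1.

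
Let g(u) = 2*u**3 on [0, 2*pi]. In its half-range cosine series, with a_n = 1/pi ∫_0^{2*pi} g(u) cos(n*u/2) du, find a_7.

a_7 = 1/pi ∫_0^{2*pi} (2*u**3) cos(7*u/2) du.
Integrating by parts three times (tabular method), an antiderivative of (2*u**3) cos(7*u/2) is 4*u**3*sin(7*u/2)/7 + 24*u**2*cos(7*u/2)/49 - 96*u*sin(7*u/2)/343 - 192*cos(7*u/2)/2401; evaluating from 0 to 2*pi: ∫_{0}^{2*pi} (2*u**3) cos(7*u/2) du = (192/2401 - 96*pi**2/49) - (-192/2401) = 384/2401 - 96*pi**2/49.
Hence a_7 = (1/pi)·(384/2401 - 96*pi**2/49) = 96*(4 - 49*pi**2)/(2401*pi).

96*(4 - 49*pi**2)/(2401*pi)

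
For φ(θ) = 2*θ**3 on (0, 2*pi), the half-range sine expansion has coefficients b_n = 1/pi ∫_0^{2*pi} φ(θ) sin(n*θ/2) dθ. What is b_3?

b_3 = 1/pi ∫_0^{2*pi} (2*θ**3) sin(3*θ/2) dθ.
Integrating by parts three times (tabular method), an antiderivative of (2*θ**3) sin(3*θ/2) is -4*θ**3*cos(3*θ/2)/3 + 8*θ**2*sin(3*θ/2)/3 + 32*θ*cos(3*θ/2)/9 - 64*sin(3*θ/2)/27; evaluating from 0 to 2*pi: ∫_{0}^{2*pi} (2*θ**3) sin(3*θ/2) dθ = (32*pi*(-2 + 3*pi**2)/9) - (0) = 32*pi*(-2 + 3*pi**2)/9.
Hence b_3 = (1/pi)·(32*pi*(-2 + 3*pi**2)/9) = -64/9 + 32*pi**2/3.

-64/9 + 32*pi**2/3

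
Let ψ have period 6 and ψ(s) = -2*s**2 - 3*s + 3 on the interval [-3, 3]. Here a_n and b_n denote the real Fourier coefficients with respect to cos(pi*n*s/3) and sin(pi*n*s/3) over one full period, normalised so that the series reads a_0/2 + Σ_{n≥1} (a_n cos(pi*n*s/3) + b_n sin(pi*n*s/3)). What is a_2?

-18/pi**2

a_2 = 1/3 ∫_{-3}^{3} ψ(s) cos(2*pi*s/3) ds.
Integrating by parts twice (tabular method), an antiderivative of (-2*s**2 - 3*s + 3) cos(2*pi*s/3) is -3*s**2*sin(2*pi*s/3)/pi - 9*s*sin(2*pi*s/3)/(2*pi) - 9*s*cos(2*pi*s/3)/pi**2 + 27*sin(2*pi*s/3)/(2*pi**3) + 9*sin(2*pi*s/3)/(2*pi) - 27*cos(2*pi*s/3)/(4*pi**2); evaluating from -3 to 3: ∫_{-3}^{3} (-2*s**2 - 3*s + 3) cos(2*pi*s/3) ds = (-135/(4*pi**2)) - (81/(4*pi**2)) = -54/pi**2.
Hence a_2 = (1/3)·(-54/pi**2) = -18/pi**2.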